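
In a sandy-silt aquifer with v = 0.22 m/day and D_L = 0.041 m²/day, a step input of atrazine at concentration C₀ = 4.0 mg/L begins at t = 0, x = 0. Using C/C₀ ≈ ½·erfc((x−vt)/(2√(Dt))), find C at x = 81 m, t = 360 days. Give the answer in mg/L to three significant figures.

For a continuous step input, C/C₀ ≈ ½·erfc((x−vt)/(2√(Dt))).
vt = 0.22 × 360 = 79.2 m and 2√(Dt) = 2√(0.041 × 360) = 7.684 m.
Argument (x−vt)/(2√(Dt)) = (81 − 79.2)/7.684 = 0.2343; ½·erfc(0.2343) = 0.3702.
C = 4.0 × 0.3702 = 1.48 mg/L.

1.48 mg/L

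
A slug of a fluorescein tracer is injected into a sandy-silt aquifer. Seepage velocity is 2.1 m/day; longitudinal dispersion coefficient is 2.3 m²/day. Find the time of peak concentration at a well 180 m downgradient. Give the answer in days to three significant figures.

85.2 days

For the 1D instantaneous-source solution, setting ∂C/∂t = 0 at fixed x gives v²t² + 2Dt − x² = 0, so t = (√(D² + v²x²) − D)/v².
√(D² + v²x²) = √(2.3² + 2.1² × 180²) = 378.0; v² = 4.41.
t = (378.0 − 2.3)/4.41 = 85.2 days (vs. the pure-advection estimate x/v = 85.7 d).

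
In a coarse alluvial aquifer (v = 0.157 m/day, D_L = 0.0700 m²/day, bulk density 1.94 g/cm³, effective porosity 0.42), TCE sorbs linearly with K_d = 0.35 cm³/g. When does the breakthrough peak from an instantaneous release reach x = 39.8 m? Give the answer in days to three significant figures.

Retardation factor R = 1 + ρ_b·K_d/n = 1 + 1.94 × 0.35/0.42 = 2.617.
Sorption retards both mechanisms: v_R = v/R = 0.05999 m/day, D_R = D/R = 0.02675 m²/day.
Peak time from v_R²t² + 2D_R t − x² = 0: t = (√(D_R² + v_R²x²) − D_R)/v_R².
√(D_R² + v_R²x²) = √(0.02675² + 0.05999² × 39.8²) = 2.388; v_R² = 0.003599.
t = (2.388 − 0.02675)/0.003599 = 656 days.

656 days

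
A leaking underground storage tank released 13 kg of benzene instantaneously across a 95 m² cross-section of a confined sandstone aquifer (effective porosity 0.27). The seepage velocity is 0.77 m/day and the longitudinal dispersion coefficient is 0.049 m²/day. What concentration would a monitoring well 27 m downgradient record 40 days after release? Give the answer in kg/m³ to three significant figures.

For an instantaneous plane source, C(x,t) = M/(n_e·A·√(4πDt)) · exp(−(x−vt)²/(4Dt)), with n_e·A the pore (flow) area.
Plume center vt = 0.77 × 40 = 30.8 m, so the well at 27 m is 3.8 m upgradient of the peak.
√(4πDt) = 4.963 m, giving peak height M/(n_e·A·√(4πDt)) = 13/(0.27 × 95 × 4.963) = 0.1021 kg/m³.
(x−vt)²/(4Dt) = (-3.8)²/(4 × 0.049 × 40) = 1.842; exp(−1.842) = 0.1585.
C = 0.1021 × 0.1585 = 0.0162 kg/m³.

0.0162 kg/m³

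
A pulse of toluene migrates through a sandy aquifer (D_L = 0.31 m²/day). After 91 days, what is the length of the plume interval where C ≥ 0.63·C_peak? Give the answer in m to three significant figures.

14.4 m

The plume is Gaussian with σ = √(2Dt) = √(2 × 0.31 × 91) = 7.511 m.
C/C_peak = exp(−Δx²/(2σ²)) = 0.63 ⇒ Δx = σ·√(−2 ln 0.63) = 7.511 × 0.9613 = 7.220 m.
Width = 2Δx = 14.4 m.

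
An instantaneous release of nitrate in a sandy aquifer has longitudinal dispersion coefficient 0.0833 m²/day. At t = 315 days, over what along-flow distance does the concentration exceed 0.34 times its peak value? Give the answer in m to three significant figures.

The plume is Gaussian with σ = √(2Dt) = √(2 × 0.0833 × 315) = 7.244 m.
C/C_peak = exp(−Δx²/(2σ²)) = 0.34 ⇒ Δx = σ·√(−2 ln 0.34) = 7.244 × 1.469 = 10.64 m.
Width = 2Δx = 21.3 m.

21.3 m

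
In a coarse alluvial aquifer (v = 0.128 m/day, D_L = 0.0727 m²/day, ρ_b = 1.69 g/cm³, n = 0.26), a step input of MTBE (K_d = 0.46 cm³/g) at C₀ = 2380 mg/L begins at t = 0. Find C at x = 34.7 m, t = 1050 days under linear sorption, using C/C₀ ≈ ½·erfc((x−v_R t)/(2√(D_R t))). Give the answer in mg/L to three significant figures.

1030 mg/L

Retardation factor R = 1 + ρ_b·K_d/n = 1 + 1.69 × 0.46/0.26 = 3.990.
Sorption retards both mechanisms: v_R = v/R = 0.03208 m/day, D_R = D/R = 0.01822 m²/day.
v_R·t = 0.03208 × 1050 = 33.684 m; 2√(D_R t) = 8.748 m; argument = (34.7 − 33.684)/8.748 = 0.1161.
C = C₀ × ½·erfc(0.1161) = 2380 × 0.4348 = 1030 mg/L.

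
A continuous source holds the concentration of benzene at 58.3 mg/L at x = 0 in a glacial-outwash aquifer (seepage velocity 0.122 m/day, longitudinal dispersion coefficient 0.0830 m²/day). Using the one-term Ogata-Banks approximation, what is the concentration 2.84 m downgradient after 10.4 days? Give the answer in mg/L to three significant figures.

For a continuous step input, C/C₀ ≈ ½·erfc((x−vt)/(2√(Dt))).
vt = 0.122 × 10.4 = 1.2688 m and 2√(Dt) = 2√(0.0830 × 10.4) = 1.858 m.
Argument (x−vt)/(2√(Dt)) = (2.84 − 1.2688)/1.858 = 0.8456; ½·erfc(0.8456) = 0.1159.
C = 58.3 × 0.1159 = 6.76 mg/L.

6.76 mg/L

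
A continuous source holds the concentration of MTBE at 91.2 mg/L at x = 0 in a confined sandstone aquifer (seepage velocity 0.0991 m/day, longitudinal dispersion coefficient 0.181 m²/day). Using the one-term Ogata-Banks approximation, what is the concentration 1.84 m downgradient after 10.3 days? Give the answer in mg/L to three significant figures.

For a continuous step input, C/C₀ ≈ ½·erfc((x−vt)/(2√(Dt))).
vt = 0.0991 × 10.3 = 1.02073 m and 2√(Dt) = 2√(0.181 × 10.3) = 2.731 m.
Argument (x−vt)/(2√(Dt)) = (1.84 − 1.02073)/2.731 = 0.3000; ½·erfc(0.3000) = 0.3357.
C = 91.2 × 0.3357 = 30.6 mg/L.

30.6 mg/L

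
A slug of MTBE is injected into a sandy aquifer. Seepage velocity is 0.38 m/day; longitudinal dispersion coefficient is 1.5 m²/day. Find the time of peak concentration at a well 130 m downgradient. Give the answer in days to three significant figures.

For the 1D instantaneous-source solution, setting ∂C/∂t = 0 at fixed x gives v²t² + 2Dt − x² = 0, so t = (√(D² + v²x²) − D)/v².
√(D² + v²x²) = √(1.5² + 0.38² × 130²) = 49.42; v² = 0.1444.
t = (49.42 − 1.5)/0.1444 = 332 days (vs. the pure-advection estimate x/v = 342 d).

332 days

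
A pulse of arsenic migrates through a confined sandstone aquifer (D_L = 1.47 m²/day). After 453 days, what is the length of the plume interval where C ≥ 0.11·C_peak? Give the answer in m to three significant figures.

The plume is Gaussian with σ = √(2Dt) = √(2 × 1.47 × 453) = 36.49 m.
C/C_peak = exp(−Δx²/(2σ²)) = 0.11 ⇒ Δx = σ·√(−2 ln 0.11) = 36.49 × 2.101 = 76.67 m.
Width = 2Δx = 153 m.

153 m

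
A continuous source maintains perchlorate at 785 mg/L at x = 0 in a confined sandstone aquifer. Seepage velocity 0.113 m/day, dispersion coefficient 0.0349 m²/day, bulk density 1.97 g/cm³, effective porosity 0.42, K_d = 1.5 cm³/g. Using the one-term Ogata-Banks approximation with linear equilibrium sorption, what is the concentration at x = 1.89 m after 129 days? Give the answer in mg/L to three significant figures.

Retardation factor R = 1 + ρ_b·K_d/n = 1 + 1.97 × 1.5/0.42 = 8.036.
Sorption retards both mechanisms: v_R = v/R = 0.01406 m/day, D_R = D/R = 0.004343 m²/day.
v_R·t = 0.01406 × 129 = 1.81374 m; 2√(D_R t) = 1.497 m; argument = (1.89 − 1.81374)/1.497 = 0.05094.
C = C₀ × ½·erfc(0.05094) = 785 × 0.4713 = 370 mg/L.

370 mg/L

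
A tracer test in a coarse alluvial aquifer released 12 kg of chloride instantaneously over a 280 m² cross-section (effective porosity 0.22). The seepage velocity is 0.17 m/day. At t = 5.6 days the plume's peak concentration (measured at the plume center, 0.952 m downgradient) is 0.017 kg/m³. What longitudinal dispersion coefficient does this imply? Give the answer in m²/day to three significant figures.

At the plume center C_max = M/(n_e·A·√(4πDt)), so D = M²/(4πt·(n_e·A·C_max)²).
n_e·A·C_max = 0.22 × 280 × 0.017 = 1.047 kg/m.
D = 12²/(4π × 5.6 × 1.047²) = 1.87 m²/day.

1.87 m²/day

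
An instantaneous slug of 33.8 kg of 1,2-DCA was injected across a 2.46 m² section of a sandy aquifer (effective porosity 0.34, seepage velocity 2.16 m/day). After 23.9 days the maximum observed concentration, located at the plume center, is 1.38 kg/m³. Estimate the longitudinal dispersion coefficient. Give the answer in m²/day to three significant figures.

At the plume center C_max = M/(n_e·A·√(4πDt)), so D = M²/(4πt·(n_e·A·C_max)²).
n_e·A·C_max = 0.34 × 2.46 × 1.38 = 1.154 kg/m.
D = 33.8²/(4π × 23.9 × 1.154²) = 2.86 m²/day.

2.86 m²/day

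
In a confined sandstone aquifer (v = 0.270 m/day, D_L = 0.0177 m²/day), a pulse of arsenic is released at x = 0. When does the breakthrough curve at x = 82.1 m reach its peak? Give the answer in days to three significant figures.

For the 1D instantaneous-source solution, setting ∂C/∂t = 0 at fixed x gives v²t² + 2Dt − x² = 0, so t = (√(D² + v²x²) − D)/v².
√(D² + v²x²) = √(0.0177² + 0.270² × 82.1²) = 22.17; v² = 0.0729.
t = (22.17 − 0.0177)/0.0729 = 304 days (vs. the pure-advection estimate x/v = 304 d).

304 days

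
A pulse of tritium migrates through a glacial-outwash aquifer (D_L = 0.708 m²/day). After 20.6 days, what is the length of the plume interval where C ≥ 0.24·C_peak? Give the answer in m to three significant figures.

18.2 m

The plume is Gaussian with σ = √(2Dt) = √(2 × 0.708 × 20.6) = 5.401 m.
C/C_peak = exp(−Δx²/(2σ²)) = 0.24 ⇒ Δx = σ·√(−2 ln 0.24) = 5.401 × 1.689 = 9.122 m.
Width = 2Δx = 18.2 m.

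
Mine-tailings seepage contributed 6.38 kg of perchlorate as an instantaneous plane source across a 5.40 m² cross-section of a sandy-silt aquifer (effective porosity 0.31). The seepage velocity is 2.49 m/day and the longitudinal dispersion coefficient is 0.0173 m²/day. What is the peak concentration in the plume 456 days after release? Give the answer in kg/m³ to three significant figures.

0.383 kg/m³

The peak of an instantaneous 1D plume sits at x = vt; there the Gaussian factor is 1 and C_max = M/(n_e·A·√(4πDt)), where n_e·A is the pore area the mass is dissolved in.
√(4πDt) = √(4π × 0.0173 × 456) = 9.957 m, so C_max = 6.38/(0.31 × 5.40 × 9.957) = 0.383 kg/m³.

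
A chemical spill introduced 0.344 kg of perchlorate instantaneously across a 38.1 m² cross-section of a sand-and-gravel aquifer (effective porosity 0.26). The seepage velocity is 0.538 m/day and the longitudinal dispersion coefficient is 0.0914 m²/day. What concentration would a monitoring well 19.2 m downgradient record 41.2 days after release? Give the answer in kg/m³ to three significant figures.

For an instantaneous plane source, C(x,t) = M/(n_e·A·√(4πDt)) · exp(−(x−vt)²/(4Dt)), with n_e·A the pore (flow) area.
Plume center vt = 0.538 × 41.2 = 22.1656 m, so the well at 19.2 m is 2.9656 m upgradient of the peak.
√(4πDt) = 6.879 m, giving peak height M/(n_e·A·√(4πDt)) = 0.344/(0.26 × 38.1 × 6.879) = 0.005048 kg/m³.
(x−vt)²/(4Dt) = (-2.9656)²/(4 × 0.0914 × 41.2) = 0.5839; exp(−0.5839) = 0.5577.
C = 0.005048 × 0.5577 = 0.00282 kg/m³.

0.00282 kg/m³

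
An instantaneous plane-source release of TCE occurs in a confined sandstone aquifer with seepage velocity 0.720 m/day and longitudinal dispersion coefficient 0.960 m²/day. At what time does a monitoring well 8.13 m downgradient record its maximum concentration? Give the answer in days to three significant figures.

For the 1D instantaneous-source solution, setting ∂C/∂t = 0 at fixed x gives v²t² + 2Dt − x² = 0, so t = (√(D² + v²x²) − D)/v².
√(D² + v²x²) = √(0.960² + 0.720² × 8.13²) = 5.932; v² = 0.5184.
t = (5.932 − 0.960)/0.5184 = 9.59 days (vs. the pure-advection estimate x/v = 11.3 d).

9.59 days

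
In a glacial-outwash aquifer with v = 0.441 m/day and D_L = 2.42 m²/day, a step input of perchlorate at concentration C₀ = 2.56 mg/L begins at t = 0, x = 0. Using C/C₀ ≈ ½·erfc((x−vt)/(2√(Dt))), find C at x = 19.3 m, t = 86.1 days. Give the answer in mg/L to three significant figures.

2.10 mg/L

For a continuous step input, C/C₀ ≈ ½·erfc((x−vt)/(2√(Dt))).
vt = 0.441 × 86.1 = 37.9701 m and 2√(Dt) = 2√(2.42 × 86.1) = 28.87 m.
Argument (x−vt)/(2√(Dt)) = (19.3 − 37.9701)/28.87 = -0.6467; ½·erfc(-0.6467) = 0.8198.
C = 2.56 × 0.8198 = 2.10 mg/L.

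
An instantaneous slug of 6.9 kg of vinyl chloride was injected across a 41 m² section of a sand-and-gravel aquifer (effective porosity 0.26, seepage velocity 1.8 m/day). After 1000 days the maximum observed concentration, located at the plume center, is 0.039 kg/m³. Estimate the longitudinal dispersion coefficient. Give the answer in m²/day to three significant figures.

0.0219 m²/day

At the plume center C_max = M/(n_e·A·√(4πDt)), so D = M²/(4πt·(n_e·A·C_max)²).
n_e·A·C_max = 0.26 × 41 × 0.039 = 0.4157 kg/m.
D = 6.9²/(4π × 1000 × 0.4157²) = 0.0219 m²/day.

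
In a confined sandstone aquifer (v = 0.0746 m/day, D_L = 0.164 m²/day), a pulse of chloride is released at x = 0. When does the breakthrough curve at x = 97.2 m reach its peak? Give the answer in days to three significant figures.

1270 days

For the 1D instantaneous-source solution, setting ∂C/∂t = 0 at fixed x gives v²t² + 2Dt − x² = 0, so t = (√(D² + v²x²) − D)/v².
√(D² + v²x²) = √(0.164² + 0.0746² × 97.2²) = 7.253; v² = 0.00556516.
t = (7.253 − 0.164)/0.00556516 = 1270 days (vs. the pure-advection estimate x/v = 1300 d).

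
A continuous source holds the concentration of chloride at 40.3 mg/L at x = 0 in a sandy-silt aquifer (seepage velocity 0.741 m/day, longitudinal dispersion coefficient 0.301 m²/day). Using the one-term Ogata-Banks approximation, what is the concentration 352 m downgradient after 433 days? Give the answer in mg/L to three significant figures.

1.08 mg/L

For a continuous step input, C/C₀ ≈ ½·erfc((x−vt)/(2√(Dt))).
vt = 0.741 × 433 = 320.853 m and 2√(Dt) = 2√(0.301 × 433) = 22.83 m.
Argument (x−vt)/(2√(Dt)) = (352 − 320.853)/22.83 = 1.364; ½·erfc(1.364) = 0.02687.
C = 40.3 × 0.02687 = 1.08 mg/L.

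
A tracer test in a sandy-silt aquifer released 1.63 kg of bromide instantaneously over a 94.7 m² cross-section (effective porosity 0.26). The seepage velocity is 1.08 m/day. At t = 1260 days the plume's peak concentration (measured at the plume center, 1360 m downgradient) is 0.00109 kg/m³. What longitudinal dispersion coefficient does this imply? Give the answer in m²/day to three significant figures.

0.233 m²/day

At the plume center C_max = M/(n_e·A·√(4πDt)), so D = M²/(4πt·(n_e·A·C_max)²).
n_e·A·C_max = 0.26 × 94.7 × 0.00109 = 0.02684 kg/m.
D = 1.63²/(4π × 1260 × 0.02684²) = 0.233 m²/day.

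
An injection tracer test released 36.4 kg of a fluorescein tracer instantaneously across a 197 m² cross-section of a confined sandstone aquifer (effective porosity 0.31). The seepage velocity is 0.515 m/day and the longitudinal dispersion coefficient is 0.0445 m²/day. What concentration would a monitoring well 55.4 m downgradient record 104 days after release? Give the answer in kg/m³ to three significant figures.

0.0651 kg/m³

For an instantaneous plane source, C(x,t) = M/(n_e·A·√(4πDt)) · exp(−(x−vt)²/(4Dt)), with n_e·A the pore (flow) area.
Plume center vt = 0.515 × 104 = 53.56 m, so the well at 55.4 m is 1.84 m downgradient of the peak.
√(4πDt) = 7.626 m, giving peak height M/(n_e·A·√(4πDt)) = 36.4/(0.31 × 197 × 7.626) = 0.07816 kg/m³.
(x−vt)²/(4Dt) = (1.84)²/(4 × 0.0445 × 104) = 0.1829; exp(−0.1829) = 0.8329.
C = 0.07816 × 0.8329 = 0.0651 kg/m³.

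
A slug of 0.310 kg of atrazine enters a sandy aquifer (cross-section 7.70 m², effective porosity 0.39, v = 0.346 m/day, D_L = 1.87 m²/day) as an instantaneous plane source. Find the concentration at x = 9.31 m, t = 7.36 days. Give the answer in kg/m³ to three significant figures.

0.00342 kg/m³

For an instantaneous plane source, C(x,t) = M/(n_e·A·√(4πDt)) · exp(−(x−vt)²/(4Dt)), with n_e·A the pore (flow) area.
Plume center vt = 0.346 × 7.36 = 2.54656 m, so the well at 9.31 m is 6.76344 m downgradient of the peak.
√(4πDt) = 13.15 m, giving peak height M/(n_e·A·√(4πDt)) = 0.310/(0.39 × 7.70 × 13.15) = 0.007850 kg/m³.
(x−vt)²/(4Dt) = (6.76344)²/(4 × 1.87 × 7.36) = 0.8309; exp(−0.8309) = 0.4357.
C = 0.007850 × 0.4357 = 0.00342 kg/m³.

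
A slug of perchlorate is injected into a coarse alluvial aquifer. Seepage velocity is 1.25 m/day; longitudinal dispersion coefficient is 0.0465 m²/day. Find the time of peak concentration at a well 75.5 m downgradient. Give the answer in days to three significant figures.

For the 1D instantaneous-source solution, setting ∂C/∂t = 0 at fixed x gives v²t² + 2Dt − x² = 0, so t = (√(D² + v²x²) − D)/v².
√(D² + v²x²) = √(0.0465² + 1.25² × 75.5²) = 94.38; v² = 1.5625.
t = (94.38 − 0.0465)/1.5625 = 60.4 days (vs. the pure-advection estimate x/v = 60.4 d).

60.4 days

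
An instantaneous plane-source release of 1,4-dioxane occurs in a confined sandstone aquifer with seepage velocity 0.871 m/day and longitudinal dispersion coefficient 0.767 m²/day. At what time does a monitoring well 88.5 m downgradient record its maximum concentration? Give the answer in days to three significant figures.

For the 1D instantaneous-source solution, setting ∂C/∂t = 0 at fixed x gives v²t² + 2Dt − x² = 0, so t = (√(D² + v²x²) − D)/v².
√(D² + v²x²) = √(0.767² + 0.871² × 88.5²) = 77.09; v² = 0.758641.
t = (77.09 − 0.767)/0.758641 = 101 days (vs. the pure-advection estimate x/v = 102 d).

101 days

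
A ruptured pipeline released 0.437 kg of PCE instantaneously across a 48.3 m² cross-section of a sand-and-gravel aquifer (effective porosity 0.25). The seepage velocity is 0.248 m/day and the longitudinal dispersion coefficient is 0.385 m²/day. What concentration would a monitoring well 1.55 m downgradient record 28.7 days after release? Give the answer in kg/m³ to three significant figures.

0.00152 kg/m³

For an instantaneous plane source, C(x,t) = M/(n_e·A·√(4πDt)) · exp(−(x−vt)²/(4Dt)), with n_e·A the pore (flow) area.
Plume center vt = 0.248 × 28.7 = 7.1176 m, so the well at 1.55 m is 5.5676 m upgradient of the peak.
√(4πDt) = 11.78 m, giving peak height M/(n_e·A·√(4πDt)) = 0.437/(0.25 × 48.3 × 11.78) = 0.003072 kg/m³.
(x−vt)²/(4Dt) = (-5.5676)²/(4 × 0.385 × 28.7) = 0.7013; exp(−0.7013) = 0.4959.
C = 0.003072 × 0.4959 = 0.00152 kg/m³.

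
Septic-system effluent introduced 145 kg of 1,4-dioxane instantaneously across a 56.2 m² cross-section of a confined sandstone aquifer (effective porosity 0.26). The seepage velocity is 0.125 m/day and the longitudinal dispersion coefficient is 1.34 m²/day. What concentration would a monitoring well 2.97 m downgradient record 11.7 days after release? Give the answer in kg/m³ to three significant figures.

For an instantaneous plane source, C(x,t) = M/(n_e·A·√(4πDt)) · exp(−(x−vt)²/(4Dt)), with n_e·A the pore (flow) area.
Plume center vt = 0.125 × 11.7 = 1.4625 m, so the well at 2.97 m is 1.5075 m downgradient of the peak.
√(4πDt) = 14.04 m, giving peak height M/(n_e·A·√(4πDt)) = 145/(0.26 × 56.2 × 14.04) = 0.7068 kg/m³.
(x−vt)²/(4Dt) = (1.5075)²/(4 × 1.34 × 11.7) = 0.03624; exp(−0.03624) = 0.9644.
C = 0.7068 × 0.9644 = 0.682 kg/m³.

0.682 kg/m³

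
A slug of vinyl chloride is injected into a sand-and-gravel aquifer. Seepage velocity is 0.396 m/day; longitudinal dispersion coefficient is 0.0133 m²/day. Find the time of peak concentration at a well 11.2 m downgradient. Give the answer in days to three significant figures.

28.2 days

For the 1D instantaneous-source solution, setting ∂C/∂t = 0 at fixed x gives v²t² + 2Dt − x² = 0, so t = (√(D² + v²x²) − D)/v².
√(D² + v²x²) = √(0.0133² + 0.396² × 11.2²) = 4.435; v² = 0.156816.
t = (4.435 − 0.0133)/0.156816 = 28.2 days (vs. the pure-advection estimate x/v = 28.3 d).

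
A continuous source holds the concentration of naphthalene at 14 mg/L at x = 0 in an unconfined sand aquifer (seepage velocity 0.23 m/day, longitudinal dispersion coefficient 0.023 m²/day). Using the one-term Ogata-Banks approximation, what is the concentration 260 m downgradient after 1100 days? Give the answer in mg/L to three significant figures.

For a continuous step input, C/C₀ ≈ ½·erfc((x−vt)/(2√(Dt))).
vt = 0.23 × 1100 = 253 m and 2√(Dt) = 2√(0.023 × 1100) = 10.06 m.
Argument (x−vt)/(2√(Dt)) = (260 − 253)/10.06 = 0.6958; ½·erfc(0.6958) = 0.1626.
C = 14 × 0.1626 = 2.28 mg/L.

2.28 mg/L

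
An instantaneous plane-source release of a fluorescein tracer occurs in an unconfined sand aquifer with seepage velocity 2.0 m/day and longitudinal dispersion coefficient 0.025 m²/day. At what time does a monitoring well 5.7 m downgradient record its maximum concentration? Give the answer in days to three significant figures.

For the 1D instantaneous-source solution, setting ∂C/∂t = 0 at fixed x gives v²t² + 2Dt − x² = 0, so t = (√(D² + v²x²) − D)/v².
√(D² + v²x²) = √(0.025² + 2.0² × 5.7²) = 11.40; v² = 4.
t = (11.40 − 0.025)/4 = 2.84 days (vs. the pure-advection estimate x/v = 2.85 d).

2.84 days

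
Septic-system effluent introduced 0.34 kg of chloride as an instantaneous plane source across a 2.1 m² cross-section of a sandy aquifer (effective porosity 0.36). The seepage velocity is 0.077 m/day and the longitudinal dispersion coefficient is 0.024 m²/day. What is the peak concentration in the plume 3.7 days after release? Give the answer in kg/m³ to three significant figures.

The peak of an instantaneous 1D plume sits at x = vt; there the Gaussian factor is 1 and C_max = M/(n_e·A·√(4πDt)), where n_e·A is the pore area the mass is dissolved in.
√(4πDt) = √(4π × 0.024 × 3.7) = 1.056 m, so C_max = 0.34/(0.36 × 2.1 × 1.056) = 0.426 kg/m³.

0.426 kg/m³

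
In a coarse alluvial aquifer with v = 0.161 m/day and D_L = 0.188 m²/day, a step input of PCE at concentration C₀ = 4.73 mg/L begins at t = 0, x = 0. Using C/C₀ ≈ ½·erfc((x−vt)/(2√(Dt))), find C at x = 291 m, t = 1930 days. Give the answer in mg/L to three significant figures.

3.63 mg/L

For a continuous step input, C/C₀ ≈ ½·erfc((x−vt)/(2√(Dt))).
vt = 0.161 × 1930 = 310.73 m and 2√(Dt) = 2√(0.188 × 1930) = 38.10 m.
Argument (x−vt)/(2√(Dt)) = (291 − 310.73)/38.10 = -0.5178; ½·erfc(-0.5178) = 0.7680.
C = 4.73 × 0.7680 = 3.63 mg/L.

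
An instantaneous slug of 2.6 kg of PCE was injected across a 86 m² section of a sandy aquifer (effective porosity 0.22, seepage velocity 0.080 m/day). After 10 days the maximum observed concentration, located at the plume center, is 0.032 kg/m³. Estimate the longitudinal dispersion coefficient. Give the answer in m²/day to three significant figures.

0.147 m²/day

At the plume center C_max = M/(n_e·A·√(4πDt)), so D = M²/(4πt·(n_e·A·C_max)²).
n_e·A·C_max = 0.22 × 86 × 0.032 = 0.6054 kg/m.
D = 2.6²/(4π × 10 × 0.6054²) = 0.147 m²/day.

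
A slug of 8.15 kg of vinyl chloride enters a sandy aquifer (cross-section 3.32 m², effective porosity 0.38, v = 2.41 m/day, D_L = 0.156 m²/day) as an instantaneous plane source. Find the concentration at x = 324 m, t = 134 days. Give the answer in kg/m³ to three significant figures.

For an instantaneous plane source, C(x,t) = M/(n_e·A·√(4πDt)) · exp(−(x−vt)²/(4Dt)), with n_e·A the pore (flow) area.
Plume center vt = 2.41 × 134 = 322.94 m, so the well at 324 m is 1.06 m downgradient of the peak.
√(4πDt) = 16.21 m, giving peak height M/(n_e·A·√(4πDt)) = 8.15/(0.38 × 3.32 × 16.21) = 0.3985 kg/m³.
(x−vt)²/(4Dt) = (1.06)²/(4 × 0.156 × 134) = 0.01344; exp(−0.01344) = 0.9866.
C = 0.3985 × 0.9866 = 0.393 kg/m³.

0.393 kg/m³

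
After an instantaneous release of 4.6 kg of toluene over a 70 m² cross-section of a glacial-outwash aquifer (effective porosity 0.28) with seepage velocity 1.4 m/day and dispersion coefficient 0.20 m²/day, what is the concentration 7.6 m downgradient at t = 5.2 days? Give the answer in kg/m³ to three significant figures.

For an instantaneous plane source, C(x,t) = M/(n_e·A·√(4πDt)) · exp(−(x−vt)²/(4Dt)), with n_e·A the pore (flow) area.
Plume center vt = 1.4 × 5.2 = 7.28 m, so the well at 7.6 m is 0.32 m downgradient of the peak.
√(4πDt) = 3.615 m, giving peak height M/(n_e·A·√(4πDt)) = 4.6/(0.28 × 70 × 3.615) = 0.06492 kg/m³.
(x−vt)²/(4Dt) = (0.32)²/(4 × 0.20 × 5.2) = 0.02462; exp(−0.02462) = 0.9757.
C = 0.06492 × 0.9757 = 0.0633 kg/m³.

0.0633 kg/m³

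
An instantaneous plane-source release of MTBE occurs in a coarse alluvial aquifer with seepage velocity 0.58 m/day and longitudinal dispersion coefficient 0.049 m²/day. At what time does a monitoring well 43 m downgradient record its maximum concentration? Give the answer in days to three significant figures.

For the 1D instantaneous-source solution, setting ∂C/∂t = 0 at fixed x gives v²t² + 2Dt − x² = 0, so t = (√(D² + v²x²) − D)/v².
√(D² + v²x²) = √(0.049² + 0.58² × 43²) = 24.94; v² = 0.3364.
t = (24.94 − 0.049)/0.3364 = 74.0 days (vs. the pure-advection estimate x/v = 74.1 d).

74.0 days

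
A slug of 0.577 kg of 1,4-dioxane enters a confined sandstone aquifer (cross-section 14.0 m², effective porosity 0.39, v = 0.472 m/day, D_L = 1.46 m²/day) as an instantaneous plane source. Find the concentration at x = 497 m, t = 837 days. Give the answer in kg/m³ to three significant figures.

0.000102 kg/m³

For an instantaneous plane source, C(x,t) = M/(n_e·A·√(4πDt)) · exp(−(x−vt)²/(4Dt)), with n_e·A the pore (flow) area.
Plume center vt = 0.472 × 837 = 395.064 m, so the well at 497 m is 101.936 m downgradient of the peak.
√(4πDt) = 123.9 m, giving peak height M/(n_e·A·√(4πDt)) = 0.577/(0.39 × 14.0 × 123.9) = 0.0008529 kg/m³.
(x−vt)²/(4Dt) = (101.936)²/(4 × 1.46 × 837) = 2.126; exp(−2.126) = 0.1193.
C = 0.0008529 × 0.1193 = 0.000102 kg/m³.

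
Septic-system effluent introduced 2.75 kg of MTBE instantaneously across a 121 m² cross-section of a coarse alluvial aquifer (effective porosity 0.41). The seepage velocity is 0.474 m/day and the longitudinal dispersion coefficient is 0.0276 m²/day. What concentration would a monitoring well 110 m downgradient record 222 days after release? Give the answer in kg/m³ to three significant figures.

For an instantaneous plane source, C(x,t) = M/(n_e·A·√(4πDt)) · exp(−(x−vt)²/(4Dt)), with n_e·A the pore (flow) area.
Plume center vt = 0.474 × 222 = 105.228 m, so the well at 110 m is 4.772 m downgradient of the peak.
√(4πDt) = 8.775 m, giving peak height M/(n_e·A·√(4πDt)) = 2.75/(0.41 × 121 × 8.775) = 0.006317 kg/m³.
(x−vt)²/(4Dt) = (4.772)²/(4 × 0.0276 × 222) = 0.9291; exp(−0.9291) = 0.3949.
C = 0.006317 × 0.3949 = 0.00249 kg/m³.

0.00249 kg/m³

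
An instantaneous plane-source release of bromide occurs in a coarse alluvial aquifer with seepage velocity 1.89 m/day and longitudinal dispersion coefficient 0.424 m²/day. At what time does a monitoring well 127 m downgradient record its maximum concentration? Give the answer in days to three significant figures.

For the 1D instantaneous-source solution, setting ∂C/∂t = 0 at fixed x gives v²t² + 2Dt − x² = 0, so t = (√(D² + v²x²) − D)/v².
√(D² + v²x²) = √(0.424² + 1.89² × 127²) = 240.0; v² = 3.5721.
t = (240.0 − 0.424)/3.5721 = 67.1 days (vs. the pure-advection estimate x/v = 67.2 d).

67.1 days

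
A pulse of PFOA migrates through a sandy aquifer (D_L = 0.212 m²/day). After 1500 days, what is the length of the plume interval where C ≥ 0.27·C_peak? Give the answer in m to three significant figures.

81.6 m

The plume is Gaussian with σ = √(2Dt) = √(2 × 0.212 × 1500) = 25.22 m.
C/C_peak = exp(−Δx²/(2σ²)) = 0.27 ⇒ Δx = σ·√(−2 ln 0.27) = 25.22 × 1.618 = 40.81 m.
Width = 2Δx = 81.6 m.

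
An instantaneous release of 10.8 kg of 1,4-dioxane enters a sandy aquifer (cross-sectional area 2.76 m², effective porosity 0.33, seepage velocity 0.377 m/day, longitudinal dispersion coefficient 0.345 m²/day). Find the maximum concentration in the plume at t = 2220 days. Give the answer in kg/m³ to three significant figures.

The peak of an instantaneous 1D plume sits at x = vt; there the Gaussian factor is 1 and C_max = M/(n_e·A·√(4πDt)), where n_e·A is the pore area the mass is dissolved in.
√(4πDt) = √(4π × 0.345 × 2220) = 98.10 m, so C_max = 10.8/(0.33 × 2.76 × 98.10) = 0.121 kg/m³.

0.121 kg/m³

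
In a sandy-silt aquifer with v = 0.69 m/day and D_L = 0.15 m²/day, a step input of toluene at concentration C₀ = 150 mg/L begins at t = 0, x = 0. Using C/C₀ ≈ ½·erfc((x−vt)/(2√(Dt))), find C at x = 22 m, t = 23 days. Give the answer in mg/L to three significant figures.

For a continuous step input, C/C₀ ≈ ½·erfc((x−vt)/(2√(Dt))).
vt = 0.69 × 23 = 15.87 m and 2√(Dt) = 2√(0.15 × 23) = 3.715 m.
Argument (x−vt)/(2√(Dt)) = (22 − 15.87)/3.715 = 1.650; ½·erfc(1.650) = 0.009812.
C = 150 × 0.009812 = 1.47 mg/L.

1.47 mg/L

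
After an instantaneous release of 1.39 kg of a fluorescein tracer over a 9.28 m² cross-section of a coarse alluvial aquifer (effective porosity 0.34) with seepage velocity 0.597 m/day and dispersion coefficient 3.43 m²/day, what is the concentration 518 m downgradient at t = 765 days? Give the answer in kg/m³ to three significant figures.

0.00170 kg/m³

For an instantaneous plane source, C(x,t) = M/(n_e·A·√(4πDt)) · exp(−(x−vt)²/(4Dt)), with n_e·A the pore (flow) area.
Plume center vt = 0.597 × 765 = 456.705 m, so the well at 518 m is 61.295 m downgradient of the peak.
√(4πDt) = 181.6 m, giving peak height M/(n_e·A·√(4πDt)) = 1.39/(0.34 × 9.28 × 181.6) = 0.002426 kg/m³.
(x−vt)²/(4Dt) = (61.295)²/(4 × 3.43 × 765) = 0.3580; exp(−0.3580) = 0.6991.
C = 0.002426 × 0.6991 = 0.00170 kg/m³.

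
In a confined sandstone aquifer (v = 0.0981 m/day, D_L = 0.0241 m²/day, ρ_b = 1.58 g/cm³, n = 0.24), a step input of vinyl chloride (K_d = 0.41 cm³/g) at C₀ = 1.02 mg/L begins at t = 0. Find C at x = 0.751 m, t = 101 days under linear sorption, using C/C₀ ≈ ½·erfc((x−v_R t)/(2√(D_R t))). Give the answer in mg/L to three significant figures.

0.973 mg/L

Retardation factor R = 1 + ρ_b·K_d/n = 1 + 1.58 × 0.41/0.24 = 3.699.
Sorption retards both mechanisms: v_R = v/R = 0.02652 m/day, D_R = D/R = 0.006515 m²/day.
v_R·t = 0.02652 × 101 = 2.67852 m; 2√(D_R t) = 1.622 m; argument = (0.751 − 2.67852)/1.622 = -1.188.
C = C₀ × ½·erfc(-1.188) = 1.02 × 0.9535 = 0.973 mg/L.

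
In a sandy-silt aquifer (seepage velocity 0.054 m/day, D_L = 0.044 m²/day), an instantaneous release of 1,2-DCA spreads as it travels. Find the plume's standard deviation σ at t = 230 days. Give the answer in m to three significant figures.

4.50 m

Dispersive spreading gives a Gaussian with σ² = 2Dt; advection only shifts the center.
σ = √(2 × 0.044 × 230) = 4.50 m.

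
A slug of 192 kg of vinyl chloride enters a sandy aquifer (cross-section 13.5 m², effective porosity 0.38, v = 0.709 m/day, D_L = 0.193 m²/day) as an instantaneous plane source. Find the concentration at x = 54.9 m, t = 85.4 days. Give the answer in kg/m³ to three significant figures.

1.60 kg/m³

For an instantaneous plane source, C(x,t) = M/(n_e·A·√(4πDt)) · exp(−(x−vt)²/(4Dt)), with n_e·A the pore (flow) area.
Plume center vt = 0.709 × 85.4 = 60.5486 m, so the well at 54.9 m is 5.6486 m upgradient of the peak.
√(4πDt) = 14.39 m, giving peak height M/(n_e·A·√(4πDt)) = 192/(0.38 × 13.5 × 14.39) = 2.601 kg/m³.
(x−vt)²/(4Dt) = (-5.6486)²/(4 × 0.193 × 85.4) = 0.4840; exp(−0.4840) = 0.6163.
C = 2.601 × 0.6163 = 1.60 kg/m³.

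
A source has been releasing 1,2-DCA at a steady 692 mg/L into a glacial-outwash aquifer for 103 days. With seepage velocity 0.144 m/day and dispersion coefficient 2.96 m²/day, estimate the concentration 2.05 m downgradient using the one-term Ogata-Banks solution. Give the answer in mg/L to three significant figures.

For a continuous step input, C/C₀ ≈ ½·erfc((x−vt)/(2√(Dt))).
vt = 0.144 × 103 = 14.832 m and 2√(Dt) = 2√(2.96 × 103) = 34.92 m.
Argument (x−vt)/(2√(Dt)) = (2.05 − 14.832)/34.92 = -0.3660; ½·erfc(-0.3660) = 0.6976.
C = 692 × 0.6976 = 483 mg/L.

483 mg/L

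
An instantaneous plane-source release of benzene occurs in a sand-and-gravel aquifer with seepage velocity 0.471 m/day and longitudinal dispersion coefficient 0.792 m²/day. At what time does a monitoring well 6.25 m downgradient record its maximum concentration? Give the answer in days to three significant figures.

For the 1D instantaneous-source solution, setting ∂C/∂t = 0 at fixed x gives v²t² + 2Dt − x² = 0, so t = (√(D² + v²x²) − D)/v².
√(D² + v²x²) = √(0.792² + 0.471² × 6.25²) = 3.048; v² = 0.221841.
t = (3.048 − 0.792)/0.221841 = 10.2 days (vs. the pure-advection estimate x/v = 13.3 d).

10.2 days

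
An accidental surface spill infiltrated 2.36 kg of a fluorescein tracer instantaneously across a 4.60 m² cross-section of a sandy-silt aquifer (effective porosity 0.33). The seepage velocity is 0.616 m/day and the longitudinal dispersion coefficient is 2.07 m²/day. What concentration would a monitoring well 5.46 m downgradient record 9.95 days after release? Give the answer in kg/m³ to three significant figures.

For an instantaneous plane source, C(x,t) = M/(n_e·A·√(4πDt)) · exp(−(x−vt)²/(4Dt)), with n_e·A the pore (flow) area.
Plume center vt = 0.616 × 9.95 = 6.1292 m, so the well at 5.46 m is 0.6692 m upgradient of the peak.
√(4πDt) = 16.09 m, giving peak height M/(n_e·A·√(4πDt)) = 2.36/(0.33 × 4.60 × 16.09) = 0.09662 kg/m³.
(x−vt)²/(4Dt) = (-0.6692)²/(4 × 2.07 × 9.95) = 0.005436; exp(−0.005436) = 0.9946.
C = 0.09662 × 0.9946 = 0.0961 kg/m³.

0.0961 kg/m³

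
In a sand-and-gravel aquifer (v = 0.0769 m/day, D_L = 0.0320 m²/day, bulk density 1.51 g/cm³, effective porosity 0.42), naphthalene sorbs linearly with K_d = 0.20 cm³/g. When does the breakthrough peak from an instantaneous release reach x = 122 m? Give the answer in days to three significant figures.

2720 days

Retardation factor R = 1 + ρ_b·K_d/n = 1 + 1.51 × 0.20/0.42 = 1.719.
Sorption retards both mechanisms: v_R = v/R = 0.04474 m/day, D_R = D/R = 0.01862 m²/day.
Peak time from v_R²t² + 2D_R t − x² = 0: t = (√(D_R² + v_R²x²) − D_R)/v_R².
√(D_R² + v_R²x²) = √(0.01862² + 0.04474² × 122²) = 5.458; v_R² = 0.002002.
t = (5.458 − 0.01862)/0.002002 = 2720 days.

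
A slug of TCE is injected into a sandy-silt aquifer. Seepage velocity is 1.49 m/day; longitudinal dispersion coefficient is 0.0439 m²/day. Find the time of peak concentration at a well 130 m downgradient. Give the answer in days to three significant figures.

For the 1D instantaneous-source solution, setting ∂C/∂t = 0 at fixed x gives v²t² + 2Dt − x² = 0, so t = (√(D² + v²x²) − D)/v².
√(D² + v²x²) = √(0.0439² + 1.49² × 130²) = 193.7; v² = 2.2201.
t = (193.7 − 0.0439)/2.2201 = 87.2 days (vs. the pure-advection estimate x/v = 87.2 d).

87.2 days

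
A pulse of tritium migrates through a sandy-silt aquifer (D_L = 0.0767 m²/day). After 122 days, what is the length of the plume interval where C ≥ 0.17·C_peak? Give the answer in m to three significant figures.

The plume is Gaussian with σ = √(2Dt) = √(2 × 0.0767 × 122) = 4.326 m.
C/C_peak = exp(−Δx²/(2σ²)) = 0.17 ⇒ Δx = σ·√(−2 ln 0.17) = 4.326 × 1.883 = 8.146 m.
Width = 2Δx = 16.3 m.

16.3 m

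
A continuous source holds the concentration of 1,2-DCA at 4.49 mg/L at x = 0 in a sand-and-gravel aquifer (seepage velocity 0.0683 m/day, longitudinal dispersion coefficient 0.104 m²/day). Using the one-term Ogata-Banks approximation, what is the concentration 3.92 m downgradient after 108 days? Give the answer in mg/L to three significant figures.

3.44 mg/L

For a continuous step input, C/C₀ ≈ ½·erfc((x−vt)/(2√(Dt))).
vt = 0.0683 × 108 = 7.3764 m and 2√(Dt) = 2√(0.104 × 108) = 6.703 m.
Argument (x−vt)/(2√(Dt)) = (3.92 − 7.3764)/6.703 = -0.5156; ½·erfc(-0.5156) = 0.7671.
C = 4.49 × 0.7671 = 3.44 mg/L.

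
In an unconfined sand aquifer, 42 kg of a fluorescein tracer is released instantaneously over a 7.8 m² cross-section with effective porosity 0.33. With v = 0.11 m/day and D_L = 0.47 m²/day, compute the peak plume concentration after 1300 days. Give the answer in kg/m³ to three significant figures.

0.186 kg/m³

The peak of an instantaneous 1D plume sits at x = vt; there the Gaussian factor is 1 and C_max = M/(n_e·A·√(4πDt)), where n_e·A is the pore area the mass is dissolved in.
√(4πDt) = √(4π × 0.47 × 1300) = 87.62 m, so C_max = 42/(0.33 × 7.8 × 87.62) = 0.186 kg/m³.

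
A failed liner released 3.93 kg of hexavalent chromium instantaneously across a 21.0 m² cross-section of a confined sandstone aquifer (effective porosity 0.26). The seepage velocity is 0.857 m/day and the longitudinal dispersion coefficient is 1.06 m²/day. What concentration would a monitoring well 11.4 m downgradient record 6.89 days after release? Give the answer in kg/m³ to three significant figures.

For an instantaneous plane source, C(x,t) = M/(n_e·A·√(4πDt)) · exp(−(x−vt)²/(4Dt)), with n_e·A the pore (flow) area.
Plume center vt = 0.857 × 6.89 = 5.90473 m, so the well at 11.4 m is 5.49527 m downgradient of the peak.
√(4πDt) = 9.580 m, giving peak height M/(n_e·A·√(4πDt)) = 3.93/(0.26 × 21.0 × 9.580) = 0.07513 kg/m³.
(x−vt)²/(4Dt) = (5.49527)²/(4 × 1.06 × 6.89) = 1.034; exp(−1.034) = 0.3556.
C = 0.07513 × 0.3556 = 0.0267 kg/m³.

0.0267 kg/m³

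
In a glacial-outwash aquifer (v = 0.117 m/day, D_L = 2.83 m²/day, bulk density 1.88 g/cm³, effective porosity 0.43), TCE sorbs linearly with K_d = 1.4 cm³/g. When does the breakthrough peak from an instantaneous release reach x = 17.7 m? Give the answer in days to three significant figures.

Retardation factor R = 1 + ρ_b·K_d/n = 1 + 1.88 × 1.4/0.43 = 7.121.
Sorption retards both mechanisms: v_R = v/R = 0.01643 m/day, D_R = D/R = 0.3974 m²/day.
Peak time from v_R²t² + 2D_R t − x² = 0: t = (√(D_R² + v_R²x²) − D_R)/v_R².
√(D_R² + v_R²x²) = √(0.3974² + 0.01643² × 17.7²) = 0.4924; v_R² = 0.0002699.
t = (0.4924 − 0.3974)/0.0002699 = 352 days.

352 days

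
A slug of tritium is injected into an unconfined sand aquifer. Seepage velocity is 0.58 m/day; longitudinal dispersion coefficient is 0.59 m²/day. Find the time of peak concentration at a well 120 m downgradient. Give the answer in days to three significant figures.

For the 1D instantaneous-source solution, setting ∂C/∂t = 0 at fixed x gives v²t² + 2Dt − x² = 0, so t = (√(D² + v²x²) − D)/v².
√(D² + v²x²) = √(0.59² + 0.58² × 120²) = 69.60; v² = 0.3364.
t = (69.60 − 0.59)/0.3364 = 205 days (vs. the pure-advection estimate x/v = 207 d).

205 days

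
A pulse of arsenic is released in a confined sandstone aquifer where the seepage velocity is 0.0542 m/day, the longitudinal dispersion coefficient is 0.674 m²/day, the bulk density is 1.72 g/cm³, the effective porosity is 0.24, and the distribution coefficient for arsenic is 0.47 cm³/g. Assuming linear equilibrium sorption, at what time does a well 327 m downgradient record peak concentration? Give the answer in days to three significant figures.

25400 days

Retardation factor R = 1 + ρ_b·K_d/n = 1 + 1.72 × 0.47/0.24 = 4.368.
Sorption retards both mechanisms: v_R = v/R = 0.01241 m/day, D_R = D/R = 0.1543 m²/day.
Peak time from v_R²t² + 2D_R t − x² = 0: t = (√(D_R² + v_R²x²) − D_R)/v_R².
√(D_R² + v_R²x²) = √(0.1543² + 0.01241² × 327²) = 4.061; v_R² = 0.0001540.
t = (4.061 − 0.1543)/0.0001540 = 25400 days.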